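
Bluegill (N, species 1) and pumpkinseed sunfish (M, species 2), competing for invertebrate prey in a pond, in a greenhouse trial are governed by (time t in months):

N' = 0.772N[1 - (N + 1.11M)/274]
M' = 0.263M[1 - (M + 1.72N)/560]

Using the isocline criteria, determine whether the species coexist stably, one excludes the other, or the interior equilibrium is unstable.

Compare the nullcline intercepts: K1/α12 = 274/1.11 = 247 < K2 = 560; K2/α21 = 560/1.72 = 326 > K1 = 274.
Since the inequalities point opposite ways, species 2 can invade but species 1 cannot.

species 2 excludes species 1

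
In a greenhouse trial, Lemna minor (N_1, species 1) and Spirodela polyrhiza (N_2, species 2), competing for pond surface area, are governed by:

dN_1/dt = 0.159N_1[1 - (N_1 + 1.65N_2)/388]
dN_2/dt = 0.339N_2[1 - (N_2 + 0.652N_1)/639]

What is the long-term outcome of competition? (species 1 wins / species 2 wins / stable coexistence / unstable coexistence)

species 2 excludes species 1

Compare the nullcline intercepts: K1/α12 = 388/1.65 = 235 < K2 = 639; K2/α21 = 639/0.652 = 980 > K1 = 388.
Since the inequalities point opposite ways, species 2 can invade but species 1 cannot.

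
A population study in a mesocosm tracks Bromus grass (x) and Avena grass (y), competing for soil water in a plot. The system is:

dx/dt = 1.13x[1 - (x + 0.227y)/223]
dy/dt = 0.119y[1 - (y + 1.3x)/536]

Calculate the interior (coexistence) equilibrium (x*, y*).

Setting both brackets to zero gives the nullclines x + 0.227y = 223 and 1.3x + y = 536.
Substituting y = 536 - 1.3x into the first: x(1 - 0.227·1.3) = 223 - 0.227·536.
So x* = 101/0.705 = 144, and then y* = 536 - 1.3·144 = 349.

x* ≈ 144, y* ≈ 349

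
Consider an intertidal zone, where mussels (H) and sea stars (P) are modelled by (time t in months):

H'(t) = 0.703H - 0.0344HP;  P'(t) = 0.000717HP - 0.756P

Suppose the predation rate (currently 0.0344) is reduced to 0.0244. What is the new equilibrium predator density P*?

P* ≈ 28.8

At the interior fixed point, setting dH/dt = 0 with H > 0 fixes P* = (prey growth rate)/(HP coefficient) — independent of the other coefficients.
With the change, P* = 0.703/0.0244 = 28.8; it rises from 20.4.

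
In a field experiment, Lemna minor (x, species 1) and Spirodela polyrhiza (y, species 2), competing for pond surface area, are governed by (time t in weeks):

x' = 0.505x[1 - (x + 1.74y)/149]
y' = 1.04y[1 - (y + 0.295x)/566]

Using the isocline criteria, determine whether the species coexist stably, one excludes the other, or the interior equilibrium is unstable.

Compare the nullcline intercepts: K1/α12 = 149/1.74 = 85.6 < K2 = 566; K2/α21 = 566/0.295 = 1920 > K1 = 149.
Since the inequalities point opposite ways, species 2 can invade but species 1 cannot.

species 2 excludes species 1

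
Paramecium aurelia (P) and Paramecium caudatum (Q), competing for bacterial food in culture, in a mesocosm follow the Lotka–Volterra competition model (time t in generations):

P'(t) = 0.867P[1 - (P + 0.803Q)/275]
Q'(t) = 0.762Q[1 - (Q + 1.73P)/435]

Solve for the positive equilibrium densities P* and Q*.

P* ≈ 191, Q* ≈ 105

Setting both brackets to zero gives the nullclines P + 0.803Q = 275 and 1.73P + Q = 435.
Substituting Q = 435 - 1.73P into the first: P(1 - 0.803·1.73) = 275 - 0.803·435.
So P* = -74.3/-0.389 = 191, and then Q* = 435 - 1.73·191 = 105.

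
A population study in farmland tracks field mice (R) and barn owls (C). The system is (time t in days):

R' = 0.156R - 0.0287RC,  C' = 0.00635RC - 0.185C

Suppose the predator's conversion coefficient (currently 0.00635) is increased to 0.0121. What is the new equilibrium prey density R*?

At the interior fixed point, setting dC/dt = 0 with C > 0 fixes R* = (predator death rate)/(RC coefficient) — independent of the other coefficients.
With the change, R* = 0.185/0.0121 = 15.3; it falls from 29.1.

R* ≈ 15.3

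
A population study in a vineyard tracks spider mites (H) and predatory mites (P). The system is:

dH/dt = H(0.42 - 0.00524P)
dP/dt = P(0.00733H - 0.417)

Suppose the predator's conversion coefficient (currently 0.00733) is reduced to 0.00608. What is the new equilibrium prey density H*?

At the interior fixed point, setting dP/dt = 0 with P > 0 fixes H* = (predator death rate)/(HP coefficient) — independent of the other coefficients.
With the change, H* = 0.417/0.00608 = 68.6; it rises from 56.9.

H* ≈ 68.6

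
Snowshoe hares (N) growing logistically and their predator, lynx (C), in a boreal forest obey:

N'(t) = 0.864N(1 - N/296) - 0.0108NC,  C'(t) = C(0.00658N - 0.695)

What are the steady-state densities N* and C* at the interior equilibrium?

From dC/dt = 0 with C > 0: 0.00658N* = 0.695, so N* = 106.
Substitute into dN/dt = 0: 0.864(1 - 106/296) = 0.0108C*.
The bracket is 0.643, giving C* = 0.556/0.0108 = 51.5.

N* ≈ 106, C* ≈ 51.5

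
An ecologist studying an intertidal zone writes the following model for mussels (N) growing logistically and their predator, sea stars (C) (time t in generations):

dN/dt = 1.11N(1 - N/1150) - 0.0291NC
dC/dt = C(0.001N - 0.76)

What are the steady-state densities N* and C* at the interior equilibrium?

From dC/dt = 0 with C > 0: 0.001N* = 0.76, so N* = 760.
Substitute into dN/dt = 0: 1.11(1 - 760/1150) = 0.0291C*.
The bracket is 0.339, giving C* = 0.376/0.0291 = 12.9.

N* ≈ 760, C* ≈ 12.9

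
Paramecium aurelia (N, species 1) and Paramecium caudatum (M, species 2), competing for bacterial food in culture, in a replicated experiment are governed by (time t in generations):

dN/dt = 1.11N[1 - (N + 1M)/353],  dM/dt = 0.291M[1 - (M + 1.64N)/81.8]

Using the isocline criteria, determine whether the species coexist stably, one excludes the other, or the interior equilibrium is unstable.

species 1 excludes species 2

Compare the nullcline intercepts: K1/α12 = 353/1 = 353 > K2 = 81.8; K2/α21 = 81.8/1.64 = 49.9 < K1 = 353.
Since the inequalities point opposite ways, species 1 can invade but species 2 cannot.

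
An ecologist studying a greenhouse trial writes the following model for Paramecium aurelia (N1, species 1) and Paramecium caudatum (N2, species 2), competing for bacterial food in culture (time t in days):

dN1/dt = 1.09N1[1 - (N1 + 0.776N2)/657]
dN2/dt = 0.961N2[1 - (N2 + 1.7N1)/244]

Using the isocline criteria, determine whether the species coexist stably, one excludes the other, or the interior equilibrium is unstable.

species 1 excludes species 2

Compare the nullcline intercepts: K1/α12 = 657/0.776 = 847 > K2 = 244; K2/α21 = 244/1.7 = 144 < K1 = 657.
Since the inequalities point opposite ways, species 1 can invade but species 2 cannot.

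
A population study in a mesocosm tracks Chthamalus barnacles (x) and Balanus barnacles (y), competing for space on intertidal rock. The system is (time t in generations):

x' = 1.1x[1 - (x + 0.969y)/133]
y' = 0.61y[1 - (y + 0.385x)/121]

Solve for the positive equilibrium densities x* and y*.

Setting both brackets to zero gives the nullclines x + 0.969y = 133 and 0.385x + y = 121.
Substituting y = 121 - 0.385x into the first: x(1 - 0.969·0.385) = 133 - 0.969·121.
So x* = 15.8/0.627 = 25.1, and then y* = 121 - 0.385·25.1 = 111.

x* ≈ 25.1, y* ≈ 111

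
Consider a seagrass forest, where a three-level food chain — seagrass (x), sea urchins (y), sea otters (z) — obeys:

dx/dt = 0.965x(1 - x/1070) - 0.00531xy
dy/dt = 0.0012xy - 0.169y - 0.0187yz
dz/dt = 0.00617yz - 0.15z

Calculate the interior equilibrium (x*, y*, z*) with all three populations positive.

x* ≈ 927, y* ≈ 24.3, z* ≈ 50.4

From dz/dt = 0: 0.00617y* = 0.15, so y* = 24.3.
From dx/dt = 0: 0.965(1 - x*/1070) = 0.00531·24.3, giving x* = 1070·(1 - 0.134) = 927.
From dy/dt = 0: 0.0012·927 - 0.169 = 0.0187z*, so z* = 0.943/0.0187 = 50.4.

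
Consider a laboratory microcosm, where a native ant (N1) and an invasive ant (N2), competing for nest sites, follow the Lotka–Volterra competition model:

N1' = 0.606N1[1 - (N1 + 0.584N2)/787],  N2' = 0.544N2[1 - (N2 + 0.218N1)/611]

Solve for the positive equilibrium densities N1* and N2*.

N1* ≈ 493, N2* ≈ 504

Setting both brackets to zero gives the nullclines N1 + 0.584N2 = 787 and 0.218N1 + N2 = 611.
Substituting N2 = 611 - 0.218N1 into the first: N1(1 - 0.584·0.218) = 787 - 0.584·611.
So N1* = 430/0.873 = 493, and then N2* = 611 - 0.218·493 = 504.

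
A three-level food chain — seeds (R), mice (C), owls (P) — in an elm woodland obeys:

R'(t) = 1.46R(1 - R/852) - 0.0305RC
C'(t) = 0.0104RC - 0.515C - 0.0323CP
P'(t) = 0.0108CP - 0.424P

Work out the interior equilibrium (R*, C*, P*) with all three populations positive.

R* ≈ 153, C* ≈ 39.3, P* ≈ 33.4

From dP/dt = 0: 0.0108C* = 0.424, so C* = 39.3.
From dR/dt = 0: 1.46(1 - R*/852) = 0.0305·39.3, giving R* = 852·(1 - 0.82) = 153.
From dC/dt = 0: 0.0104·153 - 0.515 = 0.0323P*, so P* = 1.08/0.0323 = 33.4.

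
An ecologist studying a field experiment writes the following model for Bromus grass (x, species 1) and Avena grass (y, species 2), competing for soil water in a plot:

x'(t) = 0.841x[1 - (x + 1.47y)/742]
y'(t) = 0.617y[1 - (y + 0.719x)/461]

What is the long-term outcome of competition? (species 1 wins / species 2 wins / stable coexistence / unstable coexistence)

Compare the nullcline intercepts: K1/α12 = 742/1.47 = 505 > K2 = 461; K2/α21 = 461/0.719 = 641 < K1 = 742.
Since the inequalities point opposite ways, species 1 can invade but species 2 cannot.

species 1 excludes species 2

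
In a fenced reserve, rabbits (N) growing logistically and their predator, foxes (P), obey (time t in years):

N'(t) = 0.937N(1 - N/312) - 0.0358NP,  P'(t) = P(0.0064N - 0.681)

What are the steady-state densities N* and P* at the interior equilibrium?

N* ≈ 106, P* ≈ 17.2

From dP/dt = 0 with P > 0: 0.0064N* = 0.681, so N* = 106.
Substitute into dN/dt = 0: 0.937(1 - 106/312) = 0.0358P*.
The bracket is 0.659, giving P* = 0.617/0.0358 = 17.2.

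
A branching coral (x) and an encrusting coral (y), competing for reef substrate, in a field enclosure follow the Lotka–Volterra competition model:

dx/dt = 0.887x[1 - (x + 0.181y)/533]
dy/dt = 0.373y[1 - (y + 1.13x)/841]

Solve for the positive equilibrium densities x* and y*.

Setting both brackets to zero gives the nullclines x + 0.181y = 533 and 1.13x + y = 841.
Substituting y = 841 - 1.13x into the first: x(1 - 0.181·1.13) = 533 - 0.181·841.
So x* = 381/0.795 = 479, and then y* = 841 - 1.13·479 = 300.

x* ≈ 479, y* ≈ 300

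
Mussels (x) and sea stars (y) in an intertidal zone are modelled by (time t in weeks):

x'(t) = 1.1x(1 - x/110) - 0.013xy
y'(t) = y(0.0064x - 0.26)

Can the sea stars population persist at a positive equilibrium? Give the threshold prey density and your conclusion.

Threshold x = 40.6; K > 40.6, so yes, the predator persists.

The predator equation gives dy/dt > 0 only when x > 0.26/0.0064 = 40.6.
Without the predator, x → K = 110. Since 110 > 40.6, the predator can invade and persist.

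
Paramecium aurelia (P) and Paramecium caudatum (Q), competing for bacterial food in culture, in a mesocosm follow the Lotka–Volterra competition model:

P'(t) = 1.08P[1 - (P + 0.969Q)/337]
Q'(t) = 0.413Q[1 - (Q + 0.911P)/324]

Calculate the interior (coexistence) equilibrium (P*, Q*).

P* ≈ 197, Q* ≈ 145

Setting both brackets to zero gives the nullclines P + 0.969Q = 337 and 0.911P + Q = 324.
Substituting Q = 324 - 0.911P into the first: P(1 - 0.969·0.911) = 337 - 0.969·324.
So P* = 23/0.117 = 197, and then Q* = 324 - 0.911·197 = 145.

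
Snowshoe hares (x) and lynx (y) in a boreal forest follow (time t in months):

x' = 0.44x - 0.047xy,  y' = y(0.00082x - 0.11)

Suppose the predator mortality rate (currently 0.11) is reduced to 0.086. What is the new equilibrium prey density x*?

At the interior fixed point, setting dy/dt = 0 with y > 0 fixes x* = (predator death rate)/(xy coefficient) — independent of the other coefficients.
With the change, x* = 0.086/0.00082 = 105; it falls from 134.

x* ≈ 105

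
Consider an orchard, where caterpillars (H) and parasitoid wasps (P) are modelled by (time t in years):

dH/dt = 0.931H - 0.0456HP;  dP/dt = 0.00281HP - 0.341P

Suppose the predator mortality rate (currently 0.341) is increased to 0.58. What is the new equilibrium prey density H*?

H* ≈ 206

At the interior fixed point, setting dP/dt = 0 with P > 0 fixes H* = (predator death rate)/(HP coefficient) — independent of the other coefficients.
With the change, H* = 0.58/0.00281 = 206; it rises from 121.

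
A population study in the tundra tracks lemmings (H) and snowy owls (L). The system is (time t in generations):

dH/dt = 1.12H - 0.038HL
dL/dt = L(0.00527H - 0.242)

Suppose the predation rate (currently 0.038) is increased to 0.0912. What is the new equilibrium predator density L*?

L* ≈ 12.3

At the interior fixed point, setting dH/dt = 0 with H > 0 fixes L* = (prey growth rate)/(HL coefficient) — independent of the other coefficients.
With the change, L* = 1.12/0.0912 = 12.3; it falls from 29.5.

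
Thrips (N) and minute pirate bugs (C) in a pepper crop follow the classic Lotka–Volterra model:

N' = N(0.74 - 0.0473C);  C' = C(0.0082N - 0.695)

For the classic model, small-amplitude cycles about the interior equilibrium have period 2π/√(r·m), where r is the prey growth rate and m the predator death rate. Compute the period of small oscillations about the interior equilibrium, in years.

T ≈ 8.76 years

Here r = 0.74 and m = 0.695, so r·m = 0.514.
ω = √0.514 = 0.717 per year, hence T = 2π/ω ≈ 8.76 years.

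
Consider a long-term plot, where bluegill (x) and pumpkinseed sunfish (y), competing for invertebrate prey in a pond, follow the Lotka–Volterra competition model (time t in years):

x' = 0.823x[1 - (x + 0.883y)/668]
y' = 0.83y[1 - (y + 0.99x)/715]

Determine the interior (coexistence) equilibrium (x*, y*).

Setting both brackets to zero gives the nullclines x + 0.883y = 668 and 0.99x + y = 715.
Substituting y = 715 - 0.99x into the first: x(1 - 0.883·0.99) = 668 - 0.883·715.
So x* = 36.7/0.126 = 291, and then y* = 715 - 0.99·291 = 427.

x* ≈ 291, y* ≈ 427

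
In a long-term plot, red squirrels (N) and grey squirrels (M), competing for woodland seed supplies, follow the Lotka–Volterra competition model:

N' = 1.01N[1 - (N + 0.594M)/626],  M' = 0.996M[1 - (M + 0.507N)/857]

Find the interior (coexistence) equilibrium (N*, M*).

N* ≈ 167, M* ≈ 772

Setting both brackets to zero gives the nullclines N + 0.594M = 626 and 0.507N + M = 857.
Substituting M = 857 - 0.507N into the first: N(1 - 0.594·0.507) = 626 - 0.594·857.
So N* = 117/0.699 = 167, and then M* = 857 - 0.507·167 = 772.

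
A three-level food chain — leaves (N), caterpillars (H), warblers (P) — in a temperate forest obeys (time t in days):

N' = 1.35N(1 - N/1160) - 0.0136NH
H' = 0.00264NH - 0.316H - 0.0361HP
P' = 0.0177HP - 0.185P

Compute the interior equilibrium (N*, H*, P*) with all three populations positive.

From dP/dt = 0: 0.0177H* = 0.185, so H* = 10.5.
From dN/dt = 0: 1.35(1 - N*/1160) = 0.0136·10.5, giving N* = 1160·(1 - 0.105) = 1040.
From dH/dt = 0: 0.00264·1040 - 0.316 = 0.0361P*, so P* = 2.42/0.0361 = 67.1.

N* ≈ 1040, H* ≈ 10.5, P* ≈ 67.1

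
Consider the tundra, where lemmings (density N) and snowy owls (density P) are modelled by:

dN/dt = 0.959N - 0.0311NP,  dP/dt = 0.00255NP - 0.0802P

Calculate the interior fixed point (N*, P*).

N* ≈ 31.5, P* ≈ 30.8

Set dP/dt = 0 with P > 0: 0.00255N - 0.0802 = 0, so N* = 0.0802/0.00255 = 31.5.
Set dN/dt = 0 with N > 0: 0.959 - 0.0311P = 0, so P* = 0.959/0.0311 = 30.8.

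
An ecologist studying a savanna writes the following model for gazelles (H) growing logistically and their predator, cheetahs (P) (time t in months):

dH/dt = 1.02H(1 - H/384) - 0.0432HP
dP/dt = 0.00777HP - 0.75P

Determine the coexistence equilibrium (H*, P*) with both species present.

From dP/dt = 0 with P > 0: 0.00777H* = 0.75, so H* = 96.5.
Substitute into dH/dt = 0: 1.02(1 - 96.5/384) = 0.0432P*.
The bracket is 0.749, giving P* = 0.764/0.0432 = 17.7.

H* ≈ 96.5, P* ≈ 17.7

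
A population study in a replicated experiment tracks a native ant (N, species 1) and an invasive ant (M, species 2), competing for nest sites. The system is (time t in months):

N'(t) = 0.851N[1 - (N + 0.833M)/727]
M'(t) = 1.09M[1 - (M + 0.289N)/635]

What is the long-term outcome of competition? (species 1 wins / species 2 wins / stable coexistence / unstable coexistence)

stable coexistence

Compare the nullcline intercepts: K1/α12 = 727/0.833 = 873 > K2 = 635; K2/α21 = 635/0.289 = 2200 > K1 = 727.
Since both inequalities hold, each species can invade when rare, so the interior equilibrium is stable.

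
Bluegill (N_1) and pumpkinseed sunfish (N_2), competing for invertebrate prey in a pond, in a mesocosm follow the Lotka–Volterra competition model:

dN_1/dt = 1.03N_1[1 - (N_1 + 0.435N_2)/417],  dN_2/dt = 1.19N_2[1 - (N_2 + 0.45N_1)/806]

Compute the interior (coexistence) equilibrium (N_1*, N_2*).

Setting both brackets to zero gives the nullclines N_1 + 0.435N_2 = 417 and 0.45N_1 + N_2 = 806.
Substituting N_2 = 806 - 0.45N_1 into the first: N_1(1 - 0.435·0.45) = 417 - 0.435·806.
So N_1* = 66.4/0.804 = 82.5, and then N_2* = 806 - 0.45·82.5 = 769.

N_1* ≈ 82.5, N_2* ≈ 769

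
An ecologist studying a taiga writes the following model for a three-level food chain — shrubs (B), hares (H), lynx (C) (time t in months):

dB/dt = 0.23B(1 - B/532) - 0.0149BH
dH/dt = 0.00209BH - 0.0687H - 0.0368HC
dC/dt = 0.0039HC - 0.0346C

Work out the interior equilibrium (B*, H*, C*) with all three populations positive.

From dC/dt = 0: 0.0039H* = 0.0346, so H* = 8.87.
From dB/dt = 0: 0.23(1 - B*/532) = 0.0149·8.87, giving B* = 532·(1 - 0.575) = 226.
From dH/dt = 0: 0.00209·226 - 0.0687 = 0.0368C*, so C* = 0.404/0.0368 = 11.

B* ≈ 226, H* ≈ 8.87, C* ≈ 11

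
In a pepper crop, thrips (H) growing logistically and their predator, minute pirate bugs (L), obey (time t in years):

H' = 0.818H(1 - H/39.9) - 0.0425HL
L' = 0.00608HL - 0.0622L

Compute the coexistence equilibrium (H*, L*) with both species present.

H* ≈ 10.2, L* ≈ 14.3

From dL/dt = 0 with L > 0: 0.00608H* = 0.0622, so H* = 10.2.
Substitute into dH/dt = 0: 0.818(1 - 10.2/39.9) = 0.0425L*.
The bracket is 0.744, giving L* = 0.608/0.0425 = 14.3.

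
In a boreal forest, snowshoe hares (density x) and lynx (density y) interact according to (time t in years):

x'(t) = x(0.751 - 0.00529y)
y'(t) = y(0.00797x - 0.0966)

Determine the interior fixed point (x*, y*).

x* ≈ 12.1, y* ≈ 142

Set dy/dt = 0 with y > 0: 0.00797x - 0.0966 = 0, so x* = 0.0966/0.00797 = 12.1.
Set dx/dt = 0 with x > 0: 0.751 - 0.00529y = 0, so y* = 0.751/0.00529 = 142.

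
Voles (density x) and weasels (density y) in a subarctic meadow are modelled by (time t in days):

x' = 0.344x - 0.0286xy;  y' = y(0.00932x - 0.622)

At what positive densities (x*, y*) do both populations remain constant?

Set dy/dt = 0 with y > 0: 0.00932x - 0.622 = 0, so x* = 0.622/0.00932 = 66.7.
Set dx/dt = 0 with x > 0: 0.344 - 0.0286y = 0, so y* = 0.344/0.0286 = 12.

x* ≈ 66.7, y* ≈ 12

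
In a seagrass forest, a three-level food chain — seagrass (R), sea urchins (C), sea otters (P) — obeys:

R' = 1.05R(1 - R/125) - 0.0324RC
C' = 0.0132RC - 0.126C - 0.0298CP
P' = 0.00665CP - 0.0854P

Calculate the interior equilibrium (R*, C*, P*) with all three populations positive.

From dP/dt = 0: 0.00665C* = 0.0854, so C* = 12.8.
From dR/dt = 0: 1.05(1 - R*/125) = 0.0324·12.8, giving R* = 125·(1 - 0.396) = 75.5.
From dC/dt = 0: 0.0132·75.5 - 0.126 = 0.0298P*, so P* = 0.87/0.0298 = 29.2.

R* ≈ 75.5, C* ≈ 12.8, P* ≈ 29.2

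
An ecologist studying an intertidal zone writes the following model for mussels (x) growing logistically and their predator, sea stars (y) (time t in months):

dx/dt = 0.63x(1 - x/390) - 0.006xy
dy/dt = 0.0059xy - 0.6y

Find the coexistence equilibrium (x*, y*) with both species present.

From dy/dt = 0 with y > 0: 0.0059x* = 0.6, so x* = 102.
Substitute into dx/dt = 0: 0.63(1 - 102/390) = 0.006y*.
The bracket is 0.739, giving y* = 0.466/0.006 = 77.6.

x* ≈ 102, y* ≈ 77.6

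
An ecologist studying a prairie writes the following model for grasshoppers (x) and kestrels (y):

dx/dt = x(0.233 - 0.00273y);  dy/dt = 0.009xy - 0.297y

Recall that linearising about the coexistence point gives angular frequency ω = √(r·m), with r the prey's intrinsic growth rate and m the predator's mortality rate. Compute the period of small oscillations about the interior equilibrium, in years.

Here r = 0.233 and m = 0.297, so r·m = 0.0692.
ω = √0.0692 = 0.263 per year, hence T = 2π/ω ≈ 23.9 years.

T ≈ 23.9 years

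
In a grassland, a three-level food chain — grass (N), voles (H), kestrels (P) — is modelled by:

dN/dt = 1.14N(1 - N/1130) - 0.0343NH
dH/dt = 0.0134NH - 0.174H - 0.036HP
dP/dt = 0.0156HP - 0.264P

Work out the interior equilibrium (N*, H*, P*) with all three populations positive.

From dP/dt = 0: 0.0156H* = 0.264, so H* = 16.9.
From dN/dt = 0: 1.14(1 - N*/1130) = 0.0343·16.9, giving N* = 1130·(1 - 0.509) = 555.
From dH/dt = 0: 0.0134·555 - 0.174 = 0.036P*, so P* = 7.26/0.036 = 202.

N* ≈ 555, H* ≈ 16.9, P* ≈ 202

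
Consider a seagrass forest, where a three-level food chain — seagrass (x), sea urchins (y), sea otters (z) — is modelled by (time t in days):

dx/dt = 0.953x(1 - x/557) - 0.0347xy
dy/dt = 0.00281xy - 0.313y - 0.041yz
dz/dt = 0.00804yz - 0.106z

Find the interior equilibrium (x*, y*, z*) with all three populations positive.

From dz/dt = 0: 0.00804y* = 0.106, so y* = 13.2.
From dx/dt = 0: 0.953(1 - x*/557) = 0.0347·13.2, giving x* = 557·(1 - 0.48) = 290.
From dy/dt = 0: 0.00281·290 - 0.313 = 0.041z*, so z* = 0.501/0.041 = 12.2.

x* ≈ 290, y* ≈ 13.2, z* ≈ 12.2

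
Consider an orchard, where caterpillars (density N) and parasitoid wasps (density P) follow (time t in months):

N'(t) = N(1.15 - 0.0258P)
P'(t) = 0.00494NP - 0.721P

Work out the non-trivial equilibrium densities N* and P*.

Set dP/dt = 0 with P > 0: 0.00494N - 0.721 = 0, so N* = 0.721/0.00494 = 146.
Set dN/dt = 0 with N > 0: 1.15 - 0.0258P = 0, so P* = 1.15/0.0258 = 44.6.

N* ≈ 146, P* ≈ 44.6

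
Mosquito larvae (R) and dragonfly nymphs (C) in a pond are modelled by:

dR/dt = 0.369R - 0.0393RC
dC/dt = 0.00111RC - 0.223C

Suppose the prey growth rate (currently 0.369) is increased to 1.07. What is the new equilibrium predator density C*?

C* ≈ 27.2

At the interior fixed point, setting dR/dt = 0 with R > 0 fixes C* = (prey growth rate)/(RC coefficient) — independent of the other coefficients.
With the change, C* = 1.07/0.0393 = 27.2; it rises from 9.39.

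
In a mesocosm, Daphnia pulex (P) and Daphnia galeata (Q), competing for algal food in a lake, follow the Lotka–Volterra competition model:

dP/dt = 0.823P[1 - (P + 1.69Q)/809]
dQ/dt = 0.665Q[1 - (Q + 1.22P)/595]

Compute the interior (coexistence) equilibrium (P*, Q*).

P* ≈ 185, Q* ≈ 369

Setting both brackets to zero gives the nullclines P + 1.69Q = 809 and 1.22P + Q = 595.
Substituting Q = 595 - 1.22P into the first: P(1 - 1.69·1.22) = 809 - 1.69·595.
So P* = -197/-1.06 = 185, and then Q* = 595 - 1.22·185 = 369.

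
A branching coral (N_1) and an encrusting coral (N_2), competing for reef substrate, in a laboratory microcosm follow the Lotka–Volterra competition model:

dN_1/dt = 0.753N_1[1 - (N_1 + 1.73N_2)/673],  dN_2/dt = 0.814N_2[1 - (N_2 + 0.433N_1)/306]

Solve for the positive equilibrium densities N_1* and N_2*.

Setting both brackets to zero gives the nullclines N_1 + 1.73N_2 = 673 and 0.433N_1 + N_2 = 306.
Substituting N_2 = 306 - 0.433N_1 into the first: N_1(1 - 1.73·0.433) = 673 - 1.73·306.
So N_1* = 144/0.251 = 572, and then N_2* = 306 - 0.433·572 = 58.2.

N_1* ≈ 572, N_2* ≈ 58.2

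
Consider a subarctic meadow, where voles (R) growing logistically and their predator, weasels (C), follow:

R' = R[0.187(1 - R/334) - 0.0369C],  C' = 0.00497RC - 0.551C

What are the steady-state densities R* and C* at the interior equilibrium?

R* ≈ 111, C* ≈ 3.39

From dC/dt = 0 with C > 0: 0.00497R* = 0.551, so R* = 111.
Substitute into dR/dt = 0: 0.187(1 - 111/334) = 0.0369C*.
The bracket is 0.668, giving C* = 0.125/0.0369 = 3.39.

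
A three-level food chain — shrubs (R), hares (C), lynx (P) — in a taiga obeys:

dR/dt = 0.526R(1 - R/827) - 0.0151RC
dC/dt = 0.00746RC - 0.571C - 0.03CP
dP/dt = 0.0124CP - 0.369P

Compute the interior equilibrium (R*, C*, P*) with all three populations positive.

R* ≈ 121, C* ≈ 29.8, P* ≈ 10.9

From dP/dt = 0: 0.0124C* = 0.369, so C* = 29.8.
From dR/dt = 0: 0.526(1 - R*/827) = 0.0151·29.8, giving R* = 827·(1 - 0.854) = 121.
From dC/dt = 0: 0.00746·121 - 0.571 = 0.03P*, so P* = 0.328/0.03 = 10.9.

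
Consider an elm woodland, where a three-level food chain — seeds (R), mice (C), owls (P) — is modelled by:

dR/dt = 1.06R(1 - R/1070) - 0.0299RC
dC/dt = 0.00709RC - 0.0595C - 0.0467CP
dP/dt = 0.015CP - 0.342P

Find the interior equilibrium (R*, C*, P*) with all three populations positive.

From dP/dt = 0: 0.015C* = 0.342, so C* = 22.8.
From dR/dt = 0: 1.06(1 - R*/1070) = 0.0299·22.8, giving R* = 1070·(1 - 0.643) = 382.
From dC/dt = 0: 0.00709·382 - 0.0595 = 0.0467P*, so P* = 2.65/0.0467 = 56.7.

R* ≈ 382, C* ≈ 22.8, P* ≈ 56.7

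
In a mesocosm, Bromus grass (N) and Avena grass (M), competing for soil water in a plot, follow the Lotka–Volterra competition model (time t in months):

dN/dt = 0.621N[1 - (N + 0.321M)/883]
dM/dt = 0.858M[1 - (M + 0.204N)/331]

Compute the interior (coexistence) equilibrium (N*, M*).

Setting both brackets to zero gives the nullclines N + 0.321M = 883 and 0.204N + M = 331.
Substituting M = 331 - 0.204N into the first: N(1 - 0.321·0.204) = 883 - 0.321·331.
So N* = 777/0.935 = 831, and then M* = 331 - 0.204·831 = 161.

N* ≈ 831, M* ≈ 161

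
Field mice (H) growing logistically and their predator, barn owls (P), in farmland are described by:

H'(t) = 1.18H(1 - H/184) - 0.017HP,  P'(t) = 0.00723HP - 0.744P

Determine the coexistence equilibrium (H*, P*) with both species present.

H* ≈ 103, P* ≈ 30.6

From dP/dt = 0 with P > 0: 0.00723H* = 0.744, so H* = 103.
Substitute into dH/dt = 0: 1.18(1 - 103/184) = 0.017P*.
The bracket is 0.441, giving P* = 0.52/0.017 = 30.6.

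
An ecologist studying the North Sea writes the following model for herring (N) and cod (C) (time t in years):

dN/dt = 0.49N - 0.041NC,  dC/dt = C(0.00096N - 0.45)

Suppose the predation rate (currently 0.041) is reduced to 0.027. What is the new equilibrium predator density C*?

At the interior fixed point, setting dN/dt = 0 with N > 0 fixes C* = (prey growth rate)/(NC coefficient) — independent of the other coefficients.
With the change, C* = 0.49/0.027 = 18.1; it rises from 12.

C* ≈ 18.1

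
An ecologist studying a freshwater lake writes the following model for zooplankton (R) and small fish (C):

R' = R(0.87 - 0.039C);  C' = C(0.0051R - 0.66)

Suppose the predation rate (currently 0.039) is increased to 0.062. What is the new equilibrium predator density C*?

C* ≈ 14

At the interior fixed point, setting dR/dt = 0 with R > 0 fixes C* = (prey growth rate)/(RC coefficient) — independent of the other coefficients.
With the change, C* = 0.87/0.062 = 14; it falls from 22.3.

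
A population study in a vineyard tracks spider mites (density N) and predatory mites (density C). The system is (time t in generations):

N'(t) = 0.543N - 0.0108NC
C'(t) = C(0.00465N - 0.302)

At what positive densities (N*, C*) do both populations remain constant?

Set dC/dt = 0 with C > 0: 0.00465N - 0.302 = 0, so N* = 0.302/0.00465 = 64.9.
Set dN/dt = 0 with N > 0: 0.543 - 0.0108C = 0, so C* = 0.543/0.0108 = 50.3.

N* ≈ 64.9, C* ≈ 50.3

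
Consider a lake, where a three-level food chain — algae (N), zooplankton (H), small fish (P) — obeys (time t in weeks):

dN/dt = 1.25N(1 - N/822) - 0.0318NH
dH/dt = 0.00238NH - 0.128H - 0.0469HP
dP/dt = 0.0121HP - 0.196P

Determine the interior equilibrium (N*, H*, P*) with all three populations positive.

N* ≈ 483, H* ≈ 16.2, P* ≈ 21.8

From dP/dt = 0: 0.0121H* = 0.196, so H* = 16.2.
From dN/dt = 0: 1.25(1 - N*/822) = 0.0318·16.2, giving N* = 822·(1 - 0.412) = 483.
From dH/dt = 0: 0.00238·483 - 0.128 = 0.0469P*, so P* = 1.02/0.0469 = 21.8.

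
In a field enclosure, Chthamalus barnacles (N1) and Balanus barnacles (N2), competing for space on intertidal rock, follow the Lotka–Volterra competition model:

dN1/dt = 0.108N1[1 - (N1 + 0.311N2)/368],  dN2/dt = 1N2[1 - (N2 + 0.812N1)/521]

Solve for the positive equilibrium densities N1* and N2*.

N1* ≈ 276, N2* ≈ 297

Setting both brackets to zero gives the nullclines N1 + 0.311N2 = 368 and 0.812N1 + N2 = 521.
Substituting N2 = 521 - 0.812N1 into the first: N1(1 - 0.311·0.812) = 368 - 0.311·521.
So N1* = 206/0.747 = 276, and then N2* = 521 - 0.812·276 = 297.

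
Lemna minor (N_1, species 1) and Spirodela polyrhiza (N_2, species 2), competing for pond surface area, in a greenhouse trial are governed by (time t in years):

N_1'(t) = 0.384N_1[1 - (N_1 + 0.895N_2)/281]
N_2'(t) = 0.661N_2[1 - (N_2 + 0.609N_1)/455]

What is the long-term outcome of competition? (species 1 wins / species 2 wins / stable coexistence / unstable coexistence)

Compare the nullcline intercepts: K1/α12 = 281/0.895 = 314 < K2 = 455; K2/α21 = 455/0.609 = 747 > K1 = 281.
Since the inequalities point opposite ways, species 2 can invade but species 1 cannot.

species 2 excludes species 1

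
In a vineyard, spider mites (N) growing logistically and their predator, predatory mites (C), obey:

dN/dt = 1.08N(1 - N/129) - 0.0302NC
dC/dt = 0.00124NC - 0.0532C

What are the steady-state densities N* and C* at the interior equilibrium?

N* ≈ 42.9, C* ≈ 23.9

From dC/dt = 0 with C > 0: 0.00124N* = 0.0532, so N* = 42.9.
Substitute into dN/dt = 0: 1.08(1 - 42.9/129) = 0.0302C*.
The bracket is 0.667, giving C* = 0.721/0.0302 = 23.9.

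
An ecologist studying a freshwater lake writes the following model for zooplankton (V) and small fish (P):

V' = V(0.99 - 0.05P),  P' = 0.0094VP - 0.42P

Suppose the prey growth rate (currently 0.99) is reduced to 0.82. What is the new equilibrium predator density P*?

P* ≈ 16.4

At the interior fixed point, setting dV/dt = 0 with V > 0 fixes P* = (prey growth rate)/(VP coefficient) — independent of the other coefficients.
With the change, P* = 0.82/0.05 = 16.4; it falls from 19.8.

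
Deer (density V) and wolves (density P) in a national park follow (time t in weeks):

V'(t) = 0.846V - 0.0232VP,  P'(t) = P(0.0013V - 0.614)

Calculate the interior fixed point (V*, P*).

Set dP/dt = 0 with P > 0: 0.0013V - 0.614 = 0, so V* = 0.614/0.0013 = 472.
Set dV/dt = 0 with V > 0: 0.846 - 0.0232P = 0, so P* = 0.846/0.0232 = 36.5.

V* ≈ 472, P* ≈ 36.5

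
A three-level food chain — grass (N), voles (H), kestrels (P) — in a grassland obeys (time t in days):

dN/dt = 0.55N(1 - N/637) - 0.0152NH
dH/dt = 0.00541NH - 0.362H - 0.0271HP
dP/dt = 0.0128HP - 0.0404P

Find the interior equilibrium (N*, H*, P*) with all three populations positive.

From dP/dt = 0: 0.0128H* = 0.0404, so H* = 3.16.
From dN/dt = 0: 0.55(1 - N*/637) = 0.0152·3.16, giving N* = 637·(1 - 0.0872) = 581.
From dH/dt = 0: 0.00541·581 - 0.362 = 0.0271P*, so P* = 2.78/0.0271 = 103.

N* ≈ 581, H* ≈ 3.16, P* ≈ 103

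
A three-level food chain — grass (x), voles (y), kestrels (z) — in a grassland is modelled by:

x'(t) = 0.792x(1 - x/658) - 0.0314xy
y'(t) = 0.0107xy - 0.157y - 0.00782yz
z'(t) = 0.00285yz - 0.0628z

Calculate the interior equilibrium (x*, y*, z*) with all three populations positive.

x* ≈ 83.2, y* ≈ 22, z* ≈ 93.7

From dz/dt = 0: 0.00285y* = 0.0628, so y* = 22.
From dx/dt = 0: 0.792(1 - x*/658) = 0.0314·22, giving x* = 658·(1 - 0.874) = 83.2.
From dy/dt = 0: 0.0107·83.2 - 0.157 = 0.00782z*, so z* = 0.733/0.00782 = 93.7.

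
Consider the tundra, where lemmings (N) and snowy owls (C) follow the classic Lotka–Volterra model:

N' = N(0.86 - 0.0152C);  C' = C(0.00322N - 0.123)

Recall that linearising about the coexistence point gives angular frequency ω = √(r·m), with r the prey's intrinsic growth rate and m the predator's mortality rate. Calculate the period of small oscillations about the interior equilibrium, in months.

T ≈ 19.3 months

Here r = 0.86 and m = 0.123, so r·m = 0.106.
ω = √0.106 = 0.325 per month, hence T = 2π/ω ≈ 19.3 months.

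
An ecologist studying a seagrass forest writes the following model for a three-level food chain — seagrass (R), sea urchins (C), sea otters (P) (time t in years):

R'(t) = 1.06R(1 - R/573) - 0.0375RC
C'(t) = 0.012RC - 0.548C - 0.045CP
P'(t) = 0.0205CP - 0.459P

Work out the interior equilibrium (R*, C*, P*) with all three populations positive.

From dP/dt = 0: 0.0205C* = 0.459, so C* = 22.4.
From dR/dt = 0: 1.06(1 - R*/573) = 0.0375·22.4, giving R* = 573·(1 - 0.792) = 119.
From dC/dt = 0: 0.012·119 - 0.548 = 0.045P*, so P* = 0.881/0.045 = 19.6.

R* ≈ 119, C* ≈ 22.4, P* ≈ 19.6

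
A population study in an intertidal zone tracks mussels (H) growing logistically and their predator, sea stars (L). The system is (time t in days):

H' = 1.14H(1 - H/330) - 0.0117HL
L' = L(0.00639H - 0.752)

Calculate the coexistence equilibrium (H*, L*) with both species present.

H* ≈ 118, L* ≈ 62.7

From dL/dt = 0 with L > 0: 0.00639H* = 0.752, so H* = 118.
Substitute into dH/dt = 0: 1.14(1 - 118/330) = 0.0117L*.
The bracket is 0.643, giving L* = 0.733/0.0117 = 62.7.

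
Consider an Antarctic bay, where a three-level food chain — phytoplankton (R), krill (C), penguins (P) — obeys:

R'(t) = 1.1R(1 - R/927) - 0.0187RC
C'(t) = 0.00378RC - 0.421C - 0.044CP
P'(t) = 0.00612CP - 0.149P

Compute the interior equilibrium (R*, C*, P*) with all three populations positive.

From dP/dt = 0: 0.00612C* = 0.149, so C* = 24.3.
From dR/dt = 0: 1.1(1 - R*/927) = 0.0187·24.3, giving R* = 927·(1 - 0.414) = 543.
From dC/dt = 0: 0.00378·543 - 0.421 = 0.044P*, so P* = 1.63/0.044 = 37.1.

R* ≈ 543, C* ≈ 24.3, P* ≈ 37.1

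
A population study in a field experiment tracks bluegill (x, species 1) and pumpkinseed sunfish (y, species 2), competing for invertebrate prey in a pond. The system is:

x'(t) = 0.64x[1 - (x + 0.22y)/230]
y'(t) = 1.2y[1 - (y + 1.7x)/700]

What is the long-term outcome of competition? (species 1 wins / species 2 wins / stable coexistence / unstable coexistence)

stable coexistence

Compare the nullcline intercepts: K1/α12 = 230/0.22 = 1050 > K2 = 700; K2/α21 = 700/1.7 = 412 > K1 = 230.
Since both inequalities hold, each species can invade when rare, so the interior equilibrium is stable.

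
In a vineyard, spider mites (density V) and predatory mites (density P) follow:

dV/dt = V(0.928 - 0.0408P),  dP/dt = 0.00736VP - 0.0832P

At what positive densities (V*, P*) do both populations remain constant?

Set dP/dt = 0 with P > 0: 0.00736V - 0.0832 = 0, so V* = 0.0832/0.00736 = 11.3.
Set dV/dt = 0 with V > 0: 0.928 - 0.0408P = 0, so P* = 0.928/0.0408 = 22.7.

V* ≈ 11.3, P* ≈ 22.7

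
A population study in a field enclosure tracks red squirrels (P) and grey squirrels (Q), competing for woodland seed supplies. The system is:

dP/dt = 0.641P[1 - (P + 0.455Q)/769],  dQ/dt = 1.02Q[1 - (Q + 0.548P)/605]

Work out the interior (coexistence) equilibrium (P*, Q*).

P* ≈ 658, Q* ≈ 245

Setting both brackets to zero gives the nullclines P + 0.455Q = 769 and 0.548P + Q = 605.
Substituting Q = 605 - 0.548P into the first: P(1 - 0.455·0.548) = 769 - 0.455·605.
So P* = 494/0.751 = 658, and then Q* = 605 - 0.548·658 = 245.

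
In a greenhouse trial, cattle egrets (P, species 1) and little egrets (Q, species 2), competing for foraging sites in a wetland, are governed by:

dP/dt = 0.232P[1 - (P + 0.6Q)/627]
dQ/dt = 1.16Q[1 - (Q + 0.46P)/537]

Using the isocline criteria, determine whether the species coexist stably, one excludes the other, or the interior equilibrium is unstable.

stable coexistence

Compare the nullcline intercepts: K1/α12 = 627/0.6 = 1040 > K2 = 537; K2/α21 = 537/0.46 = 1170 > K1 = 627.
Since both inequalities hold, each species can invade when rare, so the interior equilibrium is stable.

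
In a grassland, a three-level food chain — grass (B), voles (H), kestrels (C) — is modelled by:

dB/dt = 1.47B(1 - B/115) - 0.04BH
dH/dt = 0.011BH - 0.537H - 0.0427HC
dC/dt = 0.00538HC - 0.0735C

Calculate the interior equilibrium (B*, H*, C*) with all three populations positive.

From dC/dt = 0: 0.00538H* = 0.0735, so H* = 13.7.
From dB/dt = 0: 1.47(1 - B*/115) = 0.04·13.7, giving B* = 115·(1 - 0.372) = 72.2.
From dH/dt = 0: 0.011·72.2 - 0.537 = 0.0427C*, so C* = 0.258/0.0427 = 6.04.

B* ≈ 72.2, H* ≈ 13.7, C* ≈ 6.04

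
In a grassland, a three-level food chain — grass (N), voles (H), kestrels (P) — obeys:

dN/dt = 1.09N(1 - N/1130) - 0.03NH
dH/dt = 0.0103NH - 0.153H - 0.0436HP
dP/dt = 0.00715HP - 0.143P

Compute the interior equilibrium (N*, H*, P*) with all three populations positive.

N* ≈ 508, H* ≈ 20, P* ≈ 116

From dP/dt = 0: 0.00715H* = 0.143, so H* = 20.
From dN/dt = 0: 1.09(1 - N*/1130) = 0.03·20, giving N* = 1130·(1 - 0.55) = 508.
From dH/dt = 0: 0.0103·508 - 0.153 = 0.0436P*, so P* = 5.08/0.0436 = 116.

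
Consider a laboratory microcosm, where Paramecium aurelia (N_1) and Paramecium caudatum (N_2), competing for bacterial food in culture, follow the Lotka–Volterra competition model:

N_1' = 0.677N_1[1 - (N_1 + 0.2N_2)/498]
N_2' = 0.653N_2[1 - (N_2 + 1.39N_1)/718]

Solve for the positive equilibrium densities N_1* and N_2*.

N_1* ≈ 491, N_2* ≈ 35.7

Setting both brackets to zero gives the nullclines N_1 + 0.2N_2 = 498 and 1.39N_1 + N_2 = 718.
Substituting N_2 = 718 - 1.39N_1 into the first: N_1(1 - 0.2·1.39) = 498 - 0.2·718.
So N_1* = 354/0.722 = 491, and then N_2* = 718 - 1.39·491 = 35.7.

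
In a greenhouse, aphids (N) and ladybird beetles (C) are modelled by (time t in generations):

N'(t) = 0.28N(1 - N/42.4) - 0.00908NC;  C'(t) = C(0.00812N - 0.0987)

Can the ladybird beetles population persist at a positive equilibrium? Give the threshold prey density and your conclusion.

The predator equation gives dC/dt > 0 only when N > 0.0987/0.00812 = 12.2.
Without the predator, N → K = 42.4. Since 42.4 > 12.2, the predator can invade and persist.

Threshold N = 12.2; K > 12.2, so yes, the predator persists.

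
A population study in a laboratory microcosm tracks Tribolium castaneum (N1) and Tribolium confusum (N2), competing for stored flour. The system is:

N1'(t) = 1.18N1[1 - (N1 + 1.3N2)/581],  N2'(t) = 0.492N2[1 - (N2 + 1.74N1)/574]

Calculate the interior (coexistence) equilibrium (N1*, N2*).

Setting both brackets to zero gives the nullclines N1 + 1.3N2 = 581 and 1.74N1 + N2 = 574.
Substituting N2 = 574 - 1.74N1 into the first: N1(1 - 1.3·1.74) = 581 - 1.3·574.
So N1* = -165/-1.26 = 131, and then N2* = 574 - 1.74·131 = 346.

N1* ≈ 131, N2* ≈ 346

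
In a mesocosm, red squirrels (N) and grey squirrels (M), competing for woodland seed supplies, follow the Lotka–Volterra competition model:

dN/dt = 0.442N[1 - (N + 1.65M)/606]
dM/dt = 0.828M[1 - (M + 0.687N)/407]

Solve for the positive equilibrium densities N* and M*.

N* ≈ 491, M* ≈ 69.8

Setting both brackets to zero gives the nullclines N + 1.65M = 606 and 0.687N + M = 407.
Substituting M = 407 - 0.687N into the first: N(1 - 1.65·0.687) = 606 - 1.65·407.
So N* = -65.5/-0.134 = 491, and then M* = 407 - 0.687·491 = 69.8.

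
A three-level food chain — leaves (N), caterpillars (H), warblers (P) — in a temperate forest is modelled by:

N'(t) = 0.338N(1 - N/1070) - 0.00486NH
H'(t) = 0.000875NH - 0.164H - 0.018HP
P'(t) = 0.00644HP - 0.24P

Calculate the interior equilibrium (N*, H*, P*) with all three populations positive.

From dP/dt = 0: 0.00644H* = 0.24, so H* = 37.3.
From dN/dt = 0: 0.338(1 - N*/1070) = 0.00486·37.3, giving N* = 1070·(1 - 0.536) = 497.
From dH/dt = 0: 0.000875·497 - 0.164 = 0.018P*, so P* = 0.271/0.018 = 15.

N* ≈ 497, H* ≈ 37.3, P* ≈ 15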